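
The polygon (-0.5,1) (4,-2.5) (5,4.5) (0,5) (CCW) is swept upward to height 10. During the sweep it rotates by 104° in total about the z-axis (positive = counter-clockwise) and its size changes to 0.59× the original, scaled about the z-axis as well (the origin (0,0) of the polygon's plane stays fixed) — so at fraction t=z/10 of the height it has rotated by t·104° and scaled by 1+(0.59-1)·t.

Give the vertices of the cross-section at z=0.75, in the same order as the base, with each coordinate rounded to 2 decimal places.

t = z/height = 0.75/10 = 0.075
s = 1 + (scale-1)·z/height = 1 + (0.59-1)·0.75/10 = 0.969250
θ = twist·z/height = 104°·0.75/10 = 7.8000° = 0.136136 rad
cos θ = 0.990748, sin θ = 0.135716 (intermediates below are computed at full precision and shown rounded to 5 d.p.)
v1: (-0.5,1) → rotate → (-0.63109,0.92289) → ×s → (-0.61168,0.89451) → (-0.61,0.89)
v2: (4,-2.5) → rotate → (4.30228,-1.93401) → ×s → (4.16999,-1.87454) → (4.17,-1.87)
v3: (5,4.5) → rotate → (4.34302,5.13694) → ×s → (4.20947,4.97898) → (4.21,4.98)
v4: (0,5) → rotate → (-0.67858,4.95374) → ×s → (-0.65771,4.80141) → (-0.66,4.80)

Cross-section at z=0.75: (-0.61,0.89) (4.17,-1.87) (4.21,4.98) (-0.66,4.80)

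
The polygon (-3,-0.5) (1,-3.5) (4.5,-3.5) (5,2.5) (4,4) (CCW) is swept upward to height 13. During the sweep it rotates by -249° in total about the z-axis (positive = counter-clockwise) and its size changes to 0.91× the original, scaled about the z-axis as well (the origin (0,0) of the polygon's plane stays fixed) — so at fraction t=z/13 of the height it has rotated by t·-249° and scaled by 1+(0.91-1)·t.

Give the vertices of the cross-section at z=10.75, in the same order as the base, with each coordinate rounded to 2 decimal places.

t = z/height = 10.75/13 = 0.826923
s = 1 + (scale-1)·z/height = 1 + (0.91-1)·10.75/13 = 0.925577
θ = twist·z/height = -249°·10.75/13 = -205.9038° = -3.593700 rad
cos θ = -0.899528, sin θ = 0.436862 (intermediates below are computed at full precision and shown rounded to 5 d.p.)
v1: (-3,-0.5) → rotate → (2.91702,-0.86082) → ×s → (2.69992,-0.79676) → (2.70,-0.80)
v2: (1,-3.5) → rotate → (0.62949,3.58521) → ×s → (0.58264,3.31839) → (0.58,3.32)
v3: (4.5,-3.5) → rotate → (-2.51886,5.11423) → ×s → (-2.33140,4.73361) → (-2.33,4.73)
v4: (5,2.5) → rotate → (-5.58980,-0.06451) → ×s → (-5.17379,-0.05971) → (-5.17,-0.06)
v5: (4,4) → rotate → (-5.34556,-1.85067) → ×s → (-4.94773,-1.71293) → (-4.95,-1.71)

Cross-section at z=10.75: (2.70,-0.80) (0.58,3.32) (-2.33,4.73) (-5.17,-0.06) (-4.95,-1.71)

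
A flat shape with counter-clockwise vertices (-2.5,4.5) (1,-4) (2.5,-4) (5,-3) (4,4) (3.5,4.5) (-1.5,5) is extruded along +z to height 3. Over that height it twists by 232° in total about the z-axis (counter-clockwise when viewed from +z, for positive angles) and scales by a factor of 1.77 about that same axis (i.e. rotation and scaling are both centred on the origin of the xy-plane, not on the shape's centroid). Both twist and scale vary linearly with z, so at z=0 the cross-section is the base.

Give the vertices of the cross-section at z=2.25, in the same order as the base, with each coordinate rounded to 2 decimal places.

t = z/height = 2.25/3 = 0.75
s = 1 + (scale-1)·z/height = 1 + (1.77-1)·2.25/3 = 1.577500
θ = twist·z/height = 232°·2.25/3 = 174.0000° = 3.036873 rad
cos θ = -0.994522, sin θ = 0.104528 (intermediates below are computed at full precision and shown rounded to 5 d.p.)
v1: (-2.5,4.5) → rotate → (2.01593,-4.73667) → ×s → (3.18012,-7.47210) → (3.18,-7.47)
v2: (1,-4) → rotate → (-0.57641,4.08262) → ×s → (-0.90928,6.44033) → (-0.91,6.44)
v3: (2.5,-4) → rotate → (-2.06819,4.23941) → ×s → (-3.26257,6.68767) → (-3.26,6.69)
v4: (5,-3) → rotate → (-4.65902,3.50621) → ×s → (-7.34961,5.53104) → (-7.35,5.53)
v5: (4,4) → rotate → (-4.39620,-3.55997) → ×s → (-6.93501,-5.61586) → (-6.94,-5.62)
v6: (3.5,4.5) → rotate → (-3.95120,-4.10950) → ×s → (-6.23303,-6.48273) → (-6.23,-6.48)
v7: (-1.5,5) → rotate → (0.96914,-5.12940) → ×s → (1.52882,-8.09163) → (1.53,-8.09)

Cross-section at z=2.25: (3.18,-7.47) (-0.91,6.44) (-3.26,6.69) (-7.35,5.53) (-6.94,-5.62) (-6.23,-6.48) (1.53,-8.09)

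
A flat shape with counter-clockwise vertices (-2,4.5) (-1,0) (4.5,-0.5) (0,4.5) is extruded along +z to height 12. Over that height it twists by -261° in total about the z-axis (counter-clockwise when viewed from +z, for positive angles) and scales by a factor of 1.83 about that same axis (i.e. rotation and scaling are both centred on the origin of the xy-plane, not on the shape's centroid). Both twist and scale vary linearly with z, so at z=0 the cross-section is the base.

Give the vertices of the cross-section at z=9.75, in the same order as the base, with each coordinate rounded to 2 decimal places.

Cross-section at z=9.75: (-1.16,-8.16) (1.42,-0.89) (-5.94,4.71) (-4.00,-6.39)

t = z/height = 9.75/12 = 0.8125
s = 1 + (scale-1)·z/height = 1 + (1.83-1)·9.75/12 = 1.674375
θ = twist·z/height = -261°·9.75/12 = -212.0625° = -3.701189 rad
cos θ = -0.847470, sin θ = 0.530844 (intermediates below are computed at full precision and shown rounded to 5 d.p.)
v1: (-2,4.5) → rotate → (-0.69386,-4.87530) → ×s → (-1.16178,-8.16308) → (-1.16,-8.16)
v2: (-1,0) → rotate → (0.84747,-0.53084) → ×s → (1.41898,-0.88883) → (1.42,-0.89)
v3: (4.5,-0.5) → rotate → (-3.54819,2.81253) → ×s → (-5.94100,4.70923) → (-5.94,4.71)
v4: (0,4.5) → rotate → (-2.38880,-3.81361) → ×s → (-3.99974,-6.38542) → (-4.00,-6.39)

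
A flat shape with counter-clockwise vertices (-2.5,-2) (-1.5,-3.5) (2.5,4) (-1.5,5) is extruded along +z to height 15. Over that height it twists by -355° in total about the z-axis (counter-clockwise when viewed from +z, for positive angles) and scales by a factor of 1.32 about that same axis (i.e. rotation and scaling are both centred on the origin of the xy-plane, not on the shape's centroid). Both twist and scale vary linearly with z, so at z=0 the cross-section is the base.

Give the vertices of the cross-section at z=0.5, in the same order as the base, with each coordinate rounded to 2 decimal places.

t = z/height = 0.5/15 = 0.0333333
s = 1 + (scale-1)·z/height = 1 + (1.32-1)·0.5/15 = 1.010667
θ = twist·z/height = -355°·0.5/15 = -11.8333° = -0.206531 rad
cos θ = 0.978748, sin θ = -0.205065 (intermediates below are computed at full precision and shown rounded to 5 d.p.)
v1: (-2.5,-2) → rotate → (-2.85700,-1.44483) → ×s → (-2.88748,-1.46024) → (-2.89,-1.46)
v2: (-1.5,-3.5) → rotate → (-2.18585,-3.11802) → ×s → (-2.20917,-3.15128) → (-2.21,-3.15)
v3: (2.5,4) → rotate → (3.26713,3.40233) → ×s → (3.30198,3.43862) → (3.30,3.44)
v4: (-1.5,5) → rotate → (-0.44279,5.20134) → ×s → (-0.44752,5.25682) → (-0.45,5.26)

Cross-section at z=0.5: (-2.89,-1.46) (-2.21,-3.15) (3.30,3.44) (-0.45,5.26)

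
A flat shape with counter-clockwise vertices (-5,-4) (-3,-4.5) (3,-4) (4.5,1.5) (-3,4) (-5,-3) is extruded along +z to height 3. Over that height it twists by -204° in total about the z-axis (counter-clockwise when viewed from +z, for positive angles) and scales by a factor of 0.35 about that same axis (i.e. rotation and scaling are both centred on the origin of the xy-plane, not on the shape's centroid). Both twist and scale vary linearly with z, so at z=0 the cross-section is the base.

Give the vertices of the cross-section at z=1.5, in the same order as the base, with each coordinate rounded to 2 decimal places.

t = z/height = 1.5/3 = 0.5
s = 1 + (scale-1)·z/height = 1 + (0.35-1)·1.5/3 = 0.675000
θ = twist·z/height = -204°·1.5/3 = -102.0000° = -1.780236 rad
cos θ = -0.207912, sin θ = -0.978148 (intermediates below are computed at full precision and shown rounded to 5 d.p.)
v1: (-5,-4) → rotate → (-2.87303,5.72238) → ×s → (-1.93930,3.86261) → (-1.94,3.86)
v2: (-3,-4.5) → rotate → (-3.77793,3.87005) → ×s → (-2.55010,2.61228) → (-2.55,2.61)
v3: (3,-4) → rotate → (-4.53633,-2.10280) → ×s → (-3.06202,-1.41939) → (-3.06,-1.42)
v4: (4.5,1.5) → rotate → (0.53162,-4.71353) → ×s → (0.35884,-3.18163) → (0.36,-3.18)
v5: (-3,4) → rotate → (4.53633,2.10280) → ×s → (3.06202,1.41939) → (3.06,1.42)
v6: (-5,-3) → rotate → (-1.89488,5.51447) → ×s → (-1.27905,3.72227) → (-1.28,3.72)

Cross-section at z=1.5: (-1.94,3.86) (-2.55,2.61) (-3.06,-1.42) (0.36,-3.18) (3.06,1.42) (-1.28,3.72)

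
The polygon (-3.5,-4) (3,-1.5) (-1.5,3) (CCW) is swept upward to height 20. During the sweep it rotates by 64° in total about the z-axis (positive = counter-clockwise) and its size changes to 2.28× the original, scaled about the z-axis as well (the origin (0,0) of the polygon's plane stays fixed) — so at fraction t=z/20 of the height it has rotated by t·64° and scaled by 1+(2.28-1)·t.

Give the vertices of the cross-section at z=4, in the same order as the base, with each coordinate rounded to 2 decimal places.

Cross-section at z=4: (-3.17,-5.87) (4.09,-1.00) (-2.67,3.26)

t = z/height = 4/20 = 0.2
s = 1 + (scale-1)·z/height = 1 + (2.28-1)·4/20 = 1.256000
θ = twist·z/height = 64°·4/20 = 12.8000° = 0.223402 rad
cos θ = 0.975149, sin θ = 0.221548 (intermediates below are computed at full precision and shown rounded to 5 d.p.)
v1: (-3.5,-4) → rotate → (-2.52683,-4.67602) → ×s → (-3.17370,-5.87308) → (-3.17,-5.87)
v2: (3,-1.5) → rotate → (3.25777,-0.79808) → ×s → (4.09176,-1.00239) → (4.09,-1.00)
v3: (-1.5,3) → rotate → (-2.12737,2.59313) → ×s → (-2.67198,3.25697) → (-2.67,3.26)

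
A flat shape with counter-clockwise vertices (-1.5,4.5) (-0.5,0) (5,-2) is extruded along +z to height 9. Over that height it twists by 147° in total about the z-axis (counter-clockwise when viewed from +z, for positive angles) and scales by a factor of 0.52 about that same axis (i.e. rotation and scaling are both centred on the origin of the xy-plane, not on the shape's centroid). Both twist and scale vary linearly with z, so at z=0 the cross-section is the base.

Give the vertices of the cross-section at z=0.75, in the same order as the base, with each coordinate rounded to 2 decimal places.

Cross-section at z=0.75: (-2.32,3.92) (-0.47,-0.10) (5.10,-0.86)

t = z/height = 0.75/9 = 0.0833333
s = 1 + (scale-1)·z/height = 1 + (0.52-1)·0.75/9 = 0.960000
θ = twist·z/height = 147°·0.75/9 = 12.2500° = 0.213803 rad
cos θ = 0.977231, sin θ = 0.212178 (intermediates below are computed at full precision and shown rounded to 5 d.p.)
v1: (-1.5,4.5) → rotate → (-2.42065,4.07927) → ×s → (-2.32382,3.91610) → (-2.32,3.92)
v2: (-0.5,0) → rotate → (-0.48862,-0.10609) → ×s → (-0.46907,-0.10185) → (-0.47,-0.10)
v3: (5,-2) → rotate → (5.31051,-0.89357) → ×s → (5.09809,-0.85783) → (5.10,-0.86)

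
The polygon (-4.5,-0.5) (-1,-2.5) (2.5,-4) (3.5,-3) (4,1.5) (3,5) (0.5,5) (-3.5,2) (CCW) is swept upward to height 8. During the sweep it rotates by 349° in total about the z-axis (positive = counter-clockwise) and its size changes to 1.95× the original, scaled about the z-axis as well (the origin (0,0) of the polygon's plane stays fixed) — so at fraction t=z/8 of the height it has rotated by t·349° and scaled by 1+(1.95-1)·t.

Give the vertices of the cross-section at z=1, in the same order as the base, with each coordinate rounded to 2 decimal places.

t = z/height = 1/8 = 0.125
s = 1 + (scale-1)·z/height = 1 + (1.95-1)·1/8 = 1.118750
θ = twist·z/height = 349°·1/8 = 43.6250° = 0.761400 rad
cos θ = 0.723871, sin θ = 0.689935 (intermediates below are computed at full precision and shown rounded to 5 d.p.)
v1: (-4.5,-0.5) → rotate → (-2.91245,-3.46665) → ×s → (-3.25830,-3.87831) → (-3.26,-3.88)
v2: (-1,-2.5) → rotate → (1.00097,-2.49961) → ×s → (1.11983,-2.79644) → (1.12,-2.80)
v3: (2.5,-4) → rotate → (4.56942,-1.17064) → ×s → (5.11204,-1.30966) → (5.11,-1.31)
v4: (3.5,-3) → rotate → (4.60335,0.24316) → ×s → (5.15000,0.27204) → (5.15,0.27)
v5: (4,1.5) → rotate → (1.86058,3.84555) → ×s → (2.08152,4.30221) → (2.08,4.30)
v6: (3,5) → rotate → (-1.27806,5.68916) → ×s → (-1.42983,6.36475) → (-1.43,6.36)
v7: (0.5,5) → rotate → (-3.08774,3.96432) → ×s → (-3.45441,4.43509) → (-3.45,4.44)
v8: (-3.5,2) → rotate → (-3.91342,-0.96703) → ×s → (-4.37814,-1.08187) → (-4.38,-1.08)

Cross-section at z=1: (-3.26,-3.88) (1.12,-2.80) (5.11,-1.31) (5.15,0.27) (2.08,4.30) (-1.43,6.36) (-3.45,4.44) (-4.38,-1.08)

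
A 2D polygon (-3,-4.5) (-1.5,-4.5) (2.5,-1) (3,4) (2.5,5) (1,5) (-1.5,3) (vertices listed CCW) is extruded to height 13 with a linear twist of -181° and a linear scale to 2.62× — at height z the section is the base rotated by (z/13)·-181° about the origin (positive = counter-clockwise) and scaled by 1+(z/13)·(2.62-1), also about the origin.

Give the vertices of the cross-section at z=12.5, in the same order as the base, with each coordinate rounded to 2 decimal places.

Cross-section at z=12.5: (6.44,12.24) (2.62,11.85) (-6.63,1.88) (-6.57,-10.97) (-5.03,-13.38) (-1.22,-12.98) (4.61,-7.23)

t = z/height = 12.5/13 = 0.961538
s = 1 + (scale-1)·z/height = 1 + (2.62-1)·12.5/13 = 2.557692
θ = twist·z/height = -181°·12.5/13 = -174.0385° = -3.037544 rad
cos θ = -0.994592, sin θ = -0.103861 (intermediates below are computed at full precision and shown rounded to 5 d.p.)
v1: (-3,-4.5) → rotate → (2.51640,4.78725) → ×s → (6.43618,12.24430) → (6.44,12.24)
v2: (-1.5,-4.5) → rotate → (1.02451,4.63145) → ×s → (2.62039,11.84584) → (2.62,11.85)
v3: (2.5,-1) → rotate → (-2.59034,0.73494) → ×s → (-6.62529,1.87975) → (-6.63,1.88)
v4: (3,4) → rotate → (-2.56833,-4.28995) → ×s → (-6.56900,-10.97237) → (-6.57,-10.97)
v5: (2.5,5) → rotate → (-1.96718,-5.23261) → ×s → (-5.03143,-13.38341) → (-5.03,-13.38)
v6: (1,5) → rotate → (-0.47529,-5.07682) → ×s → (-1.21564,-12.98494) → (-1.22,-12.98)
v7: (-1.5,3) → rotate → (1.80347,-2.82798) → ×s → (4.61272,-7.23311) → (4.61,-7.23)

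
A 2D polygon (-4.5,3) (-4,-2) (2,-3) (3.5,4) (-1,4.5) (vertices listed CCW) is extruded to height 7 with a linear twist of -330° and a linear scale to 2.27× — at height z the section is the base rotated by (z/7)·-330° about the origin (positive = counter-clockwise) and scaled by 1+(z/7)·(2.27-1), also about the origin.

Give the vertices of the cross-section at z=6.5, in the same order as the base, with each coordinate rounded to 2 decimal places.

t = z/height = 6.5/7 = 0.928571
s = 1 + (scale-1)·z/height = 1 + (2.27-1)·6.5/7 = 2.179286
θ = twist·z/height = -330°·6.5/7 = -306.4286° = -5.348187 rad
cos θ = 0.593820, sin θ = 0.804598 (intermediates below are computed at full precision and shown rounded to 5 d.p.)
v1: (-4.5,3) → rotate → (-5.08598,-1.83923) → ×s → (-11.08381,-4.00821) → (-11.08,-4.01)
v2: (-4,-2) → rotate → (-0.76609,-4.40603) → ×s → (-1.66952,-9.60200) → (-1.67,-9.60)
v3: (2,-3) → rotate → (3.60143,-0.17226) → ×s → (7.84855,-0.37541) → (7.85,-0.38)
v4: (3.5,4) → rotate → (-1.14002,5.19137) → ×s → (-2.48443,11.31348) → (-2.48,11.31)
v5: (-1,4.5) → rotate → (-4.21451,1.86759) → ×s → (-9.18462,4.07002) → (-9.18,4.07)

Cross-section at z=6.5: (-11.08,-4.01) (-1.67,-9.60) (7.85,-0.38) (-2.48,11.31) (-9.18,4.07)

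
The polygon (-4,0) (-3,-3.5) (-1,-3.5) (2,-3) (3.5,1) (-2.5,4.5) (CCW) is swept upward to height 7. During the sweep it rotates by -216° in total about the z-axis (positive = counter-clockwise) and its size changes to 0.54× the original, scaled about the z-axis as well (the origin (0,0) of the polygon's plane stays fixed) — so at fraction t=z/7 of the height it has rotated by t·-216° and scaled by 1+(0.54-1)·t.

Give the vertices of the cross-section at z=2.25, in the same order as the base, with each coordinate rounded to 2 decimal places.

Cross-section at z=2.25: (-1.20,3.19) (-3.69,1.35) (-3.09,-0.25) (-1.79,-2.49) (1.85,-2.49) (2.84,3.34)

t = z/height = 2.25/7 = 0.321429
s = 1 + (scale-1)·z/height = 1 + (0.54-1)·2.25/7 = 0.852143
θ = twist·z/height = -216°·2.25/7 = -69.4286° = -1.211757 rad
cos θ = 0.351375, sin θ = -0.936235 (intermediates below are computed at full precision and shown rounded to 5 d.p.)
v1: (-4,0) → rotate → (-1.40550,3.74494) → ×s → (-1.19769,3.19122) → (-1.20,3.19)
v2: (-3,-3.5) → rotate → (-4.33095,1.57889) → ×s → (-3.69059,1.34544) → (-3.69,1.35)
v3: (-1,-3.5) → rotate → (-3.62820,-0.29358) → ×s → (-3.09174,-0.25017) → (-3.09,-0.25)
v4: (2,-3) → rotate → (-2.10595,-2.92659) → ×s → (-1.79457,-2.49388) → (-1.79,-2.49)
v5: (3.5,1) → rotate → (2.16605,-2.92545) → ×s → (1.84578,-2.49290) → (1.85,-2.49)
v6: (-2.5,4.5) → rotate → (3.33462,3.92177) → ×s → (2.84157,3.34191) → (2.84,3.34)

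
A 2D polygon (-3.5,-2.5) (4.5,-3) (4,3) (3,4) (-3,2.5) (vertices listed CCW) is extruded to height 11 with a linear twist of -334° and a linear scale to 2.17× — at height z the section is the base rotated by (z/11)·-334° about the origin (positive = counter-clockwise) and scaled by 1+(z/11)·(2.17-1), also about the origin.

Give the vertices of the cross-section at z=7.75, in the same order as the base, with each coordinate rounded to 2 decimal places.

Cross-section at z=7.75: (7.38,-2.66) (-0.17,9.87) (-8.65,2.89) (-9.11,0.35) (-0.64,-7.10)

t = z/height = 7.75/11 = 0.704545
s = 1 + (scale-1)·z/height = 1 + (2.17-1)·7.75/11 = 1.824318
θ = twist·z/height = -334°·7.75/11 = -235.3182° = -4.107077 rad
cos θ = -0.569019, sin θ = 0.822325 (intermediates below are computed at full precision and shown rounded to 5 d.p.)
v1: (-3.5,-2.5) → rotate → (4.04738,-1.45559) → ×s → (7.38370,-2.65546) → (7.38,-2.66)
v2: (4.5,-3) → rotate → (-0.09361,5.40752) → ×s → (-0.17077,9.86503) → (-0.17,9.87)
v3: (4,3) → rotate → (-4.74305,1.58224) → ×s → (-8.65283,2.88651) → (-8.65,2.89)
v4: (3,4) → rotate → (-4.99635,0.19090) → ×s → (-9.11494,0.34826) → (-9.11,0.35)
v5: (-3,2.5) → rotate → (-0.34876,-3.88952) → ×s → (-0.63624,-7.09572) → (-0.64,-7.10)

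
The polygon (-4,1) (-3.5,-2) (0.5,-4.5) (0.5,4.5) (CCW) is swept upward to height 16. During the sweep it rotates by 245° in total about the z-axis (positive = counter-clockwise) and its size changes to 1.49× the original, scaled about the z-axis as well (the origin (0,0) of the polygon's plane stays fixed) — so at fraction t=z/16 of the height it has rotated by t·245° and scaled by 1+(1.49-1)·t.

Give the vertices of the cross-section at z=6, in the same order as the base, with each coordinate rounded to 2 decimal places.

Cross-section at z=6: (-1.03,-4.77) (2.50,-4.06) (5.30,0.77) (-5.34,0.42)

t = z/height = 6/16 = 0.375
s = 1 + (scale-1)·z/height = 1 + (1.49-1)·6/16 = 1.183750
θ = twist·z/height = 245°·6/16 = 91.8750° = 1.603521 rad
cos θ = -0.032719, sin θ = 0.999465 (intermediates below are computed at full precision and shown rounded to 5 d.p.)
v1: (-4,1) → rotate → (-0.86859,-4.03058) → ×s → (-1.02819,-4.77120) → (-1.03,-4.77)
v2: (-3.5,-2) → rotate → (2.11345,-3.43269) → ×s → (2.50179,-4.06344) → (2.50,-4.06)
v3: (0.5,-4.5) → rotate → (4.48123,0.64697) → ×s → (5.30466,0.76585) → (5.30,0.77)
v4: (0.5,4.5) → rotate → (-4.51395,0.35250) → ×s → (-5.34339,0.41727) → (-5.34,0.42)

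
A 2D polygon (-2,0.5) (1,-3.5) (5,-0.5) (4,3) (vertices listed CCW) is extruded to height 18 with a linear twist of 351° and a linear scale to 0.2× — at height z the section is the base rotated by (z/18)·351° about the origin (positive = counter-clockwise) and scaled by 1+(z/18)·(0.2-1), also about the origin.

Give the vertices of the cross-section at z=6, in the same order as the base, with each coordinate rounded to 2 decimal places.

Cross-section at z=6: (0.34,-1.47) (1.95,1.82) (-1.34,3.43) (-3.29,1.61)

t = z/height = 6/18 = 0.333333
s = 1 + (scale-1)·z/height = 1 + (0.2-1)·6/18 = 0.733333
θ = twist·z/height = 351°·6/18 = 117.0000° = 2.042035 rad
cos θ = -0.453990, sin θ = 0.891007 (intermediates below are computed at full precision and shown rounded to 5 d.p.)
v1: (-2,0.5) → rotate → (0.46248,-2.00901) → ×s → (0.33915,-1.47327) → (0.34,-1.47)
v2: (1,-3.5) → rotate → (2.66453,2.47997) → ×s → (1.95399,1.81865) → (1.95,1.82)
v3: (5,-0.5) → rotate → (-1.82445,4.68203) → ×s → (-1.33793,3.43349) → (-1.34,3.43)
v4: (4,3) → rotate → (-4.48898,2.20205) → ×s → (-3.29192,1.61484) → (-3.29,1.61)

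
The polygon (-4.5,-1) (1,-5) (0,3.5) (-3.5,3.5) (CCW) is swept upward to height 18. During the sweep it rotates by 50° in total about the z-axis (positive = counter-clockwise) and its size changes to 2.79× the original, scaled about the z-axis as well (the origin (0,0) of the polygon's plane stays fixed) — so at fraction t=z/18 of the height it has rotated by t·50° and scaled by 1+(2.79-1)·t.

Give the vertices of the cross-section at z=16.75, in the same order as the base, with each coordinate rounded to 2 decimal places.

Cross-section at z=16.75: (-6.32,-10.54) (11.51,-7.24) (-6.77,6.42) (-13.19,-0.35)

t = z/height = 16.75/18 = 0.930556
s = 1 + (scale-1)·z/height = 1 + (2.79-1)·16.75/18 = 2.665694
θ = twist·z/height = 50°·16.75/18 = 46.5278° = 0.812063 rad
cos θ = 0.688003, sin θ = 0.725708 (intermediates below are computed at full precision and shown rounded to 5 d.p.)
v1: (-4.5,-1) → rotate → (-2.37030,-3.95369) → ×s → (-6.31851,-10.53933) → (-6.32,-10.54)
v2: (1,-5) → rotate → (4.31654,-2.71431) → ×s → (11.50658,-7.23551) → (11.51,-7.24)
v3: (0,3.5) → rotate → (-2.53998,2.40801) → ×s → (-6.77081,6.41902) → (-6.77,6.42)
v4: (-3.5,3.5) → rotate → (-4.94799,-0.13197) → ×s → (-13.18982,-0.35179) → (-13.19,-0.35)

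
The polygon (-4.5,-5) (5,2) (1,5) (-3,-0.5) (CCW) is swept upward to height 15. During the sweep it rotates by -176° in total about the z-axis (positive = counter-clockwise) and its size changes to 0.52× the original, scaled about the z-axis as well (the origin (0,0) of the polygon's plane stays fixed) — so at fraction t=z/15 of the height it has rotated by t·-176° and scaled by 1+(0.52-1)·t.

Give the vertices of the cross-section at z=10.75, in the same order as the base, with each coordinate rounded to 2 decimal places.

t = z/height = 10.75/15 = 0.716667
s = 1 + (scale-1)·z/height = 1 + (0.52-1)·10.75/15 = 0.656000
θ = twist·z/height = -176°·10.75/15 = -126.1333° = -2.201442 rad
cos θ = -0.589666, sin θ = -0.807647 (intermediates below are computed at full precision and shown rounded to 5 d.p.)
v1: (-4.5,-5) → rotate → (-1.38474,6.58274) → ×s → (-0.90839,4.31828) → (-0.91,4.32)
v2: (5,2) → rotate → (-1.33304,-5.21757) → ×s → (-0.87447,-3.42272) → (-0.87,-3.42)
v3: (1,5) → rotate → (3.44857,-3.75598) → ×s → (2.26226,-2.46392) → (2.26,-2.46)
v4: (-3,-0.5) → rotate → (1.36518,2.71777) → ×s → (0.89556,1.78286) → (0.90,1.78)

Cross-section at z=10.75: (-0.91,4.32) (-0.87,-3.42) (2.26,-2.46) (0.90,1.78)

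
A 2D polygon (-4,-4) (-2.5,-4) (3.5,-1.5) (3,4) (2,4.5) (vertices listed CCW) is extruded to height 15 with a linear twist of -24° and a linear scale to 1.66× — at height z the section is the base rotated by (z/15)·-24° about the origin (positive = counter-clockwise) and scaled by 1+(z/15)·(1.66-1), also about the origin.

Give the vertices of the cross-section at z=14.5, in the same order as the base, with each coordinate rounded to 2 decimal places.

t = z/height = 14.5/15 = 0.966667
s = 1 + (scale-1)·z/height = 1 + (1.66-1)·14.5/15 = 1.638000
θ = twist·z/height = -24°·14.5/15 = -23.2000° = -0.404916 rad
cos θ = 0.919135, sin θ = -0.393942 (intermediates below are computed at full precision and shown rounded to 5 d.p.)
v1: (-4,-4) → rotate → (-5.25231,-2.10077) → ×s → (-8.60328,-3.44107) → (-8.60,-3.44)
v2: (-2.5,-4) → rotate → (-3.87361,-2.69169) → ×s → (-6.34497,-4.40898) → (-6.34,-4.41)
v3: (3.5,-1.5) → rotate → (2.62606,-2.75750) → ×s → (4.30149,-4.51678) → (4.30,-4.52)
v4: (3,4) → rotate → (4.33317,2.49472) → ×s → (7.09774,4.08634) → (7.10,4.09)
v5: (2,4.5) → rotate → (3.61101,3.34823) → ×s → (5.91483,5.48439) → (5.91,5.48)

Cross-section at z=14.5: (-8.60,-3.44) (-6.34,-4.41) (4.30,-4.52) (7.10,4.09) (5.91,5.48)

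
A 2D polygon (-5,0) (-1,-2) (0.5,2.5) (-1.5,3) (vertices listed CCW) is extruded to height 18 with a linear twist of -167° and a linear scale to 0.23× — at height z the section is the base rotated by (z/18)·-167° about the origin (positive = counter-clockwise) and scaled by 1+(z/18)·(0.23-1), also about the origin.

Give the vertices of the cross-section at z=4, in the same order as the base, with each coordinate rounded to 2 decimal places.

Cross-section at z=4: (-3.31,2.50) (-1.66,-0.82) (1.58,1.40) (0.51,2.73)

t = z/height = 4/18 = 0.222222
s = 1 + (scale-1)·z/height = 1 + (0.23-1)·4/18 = 0.828889
θ = twist·z/height = -167°·4/18 = -37.1111° = -0.647711 rad
cos θ = 0.797467, sin θ = -0.603363 (intermediates below are computed at full precision and shown rounded to 5 d.p.)
v1: (-5,0) → rotate → (-3.98733,3.01681) → ×s → (-3.30506,2.50060) → (-3.31,2.50)
v2: (-1,-2) → rotate → (-2.00419,-0.99157) → ×s → (-1.66125,-0.82190) → (-1.66,-0.82)
v3: (0.5,2.5) → rotate → (1.90714,1.69199) → ×s → (1.58081,1.40247) → (1.58,1.40)
v4: (-1.5,3) → rotate → (0.61389,3.29744) → ×s → (0.50884,2.73322) → (0.51,2.73)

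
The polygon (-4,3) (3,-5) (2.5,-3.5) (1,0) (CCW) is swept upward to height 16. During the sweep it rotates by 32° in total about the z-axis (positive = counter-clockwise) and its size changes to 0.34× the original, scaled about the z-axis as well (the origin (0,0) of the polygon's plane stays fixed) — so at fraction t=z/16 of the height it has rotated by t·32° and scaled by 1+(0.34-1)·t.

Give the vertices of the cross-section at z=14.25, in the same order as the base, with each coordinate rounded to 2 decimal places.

Cross-section at z=14.25: (-2.04,0.30) (2.07,-1.22) (1.59,-0.78) (0.36,0.20)

t = z/height = 14.25/16 = 0.890625
s = 1 + (scale-1)·z/height = 1 + (0.34-1)·14.25/16 = 0.412188
θ = twist·z/height = 32°·14.25/16 = 28.5000° = 0.497419 rad
cos θ = 0.878817, sin θ = 0.477159 (intermediates below are computed at full precision and shown rounded to 5 d.p.)
v1: (-4,3) → rotate → (-4.94674,0.72782) → ×s → (-2.03899,0.30000) → (-2.04,0.30)
v2: (3,-5) → rotate → (5.02225,-2.96261) → ×s → (2.07011,-1.22115) → (2.07,-1.22)
v3: (2.5,-3.5) → rotate → (3.86710,-1.88296) → ×s → (1.59397,-0.77613) → (1.59,-0.78)
v4: (1,0) → rotate → (0.87882,0.47716) → ×s → (0.36224,0.19668) → (0.36,0.20)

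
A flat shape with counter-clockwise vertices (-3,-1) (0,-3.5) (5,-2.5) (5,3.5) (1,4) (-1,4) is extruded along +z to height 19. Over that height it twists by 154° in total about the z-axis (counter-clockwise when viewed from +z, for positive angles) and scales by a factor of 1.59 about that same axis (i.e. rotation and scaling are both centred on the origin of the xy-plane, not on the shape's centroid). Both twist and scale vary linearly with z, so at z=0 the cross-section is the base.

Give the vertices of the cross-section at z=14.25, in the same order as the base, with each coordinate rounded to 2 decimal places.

Cross-section at z=14.25: (3.17,-3.28) (4.56,2.17) (0.15,8.06) (-7.66,4.34) (-5.83,-1.18) (-4.59,-3.79)

t = z/height = 14.25/19 = 0.75
s = 1 + (scale-1)·z/height = 1 + (1.59-1)·14.25/19 = 1.442500
θ = twist·z/height = 154°·14.25/19 = 115.5000° = 2.015855 rad
cos θ = -0.430511, sin θ = 0.902585 (intermediates below are computed at full precision and shown rounded to 5 d.p.)
v1: (-3,-1) → rotate → (2.19412,-2.27724) → ×s → (3.16502,-3.28493) → (3.17,-3.28)
v2: (0,-3.5) → rotate → (3.15905,1.50679) → ×s → (4.55693,2.17354) → (4.56,2.17)
v3: (5,-2.5) → rotate → (0.10391,5.58920) → ×s → (0.14989,8.06243) → (0.15,8.06)
v4: (5,3.5) → rotate → (-5.31160,3.00614) → ×s → (-7.66199,4.33635) → (-7.66,4.34)
v5: (1,4) → rotate → (-4.04085,-0.81946) → ×s → (-5.82893,-1.18207) → (-5.83,-1.18)
v6: (-1,4) → rotate → (-3.17983,-2.62463) → ×s → (-4.58690,-3.78603) → (-4.59,-3.79)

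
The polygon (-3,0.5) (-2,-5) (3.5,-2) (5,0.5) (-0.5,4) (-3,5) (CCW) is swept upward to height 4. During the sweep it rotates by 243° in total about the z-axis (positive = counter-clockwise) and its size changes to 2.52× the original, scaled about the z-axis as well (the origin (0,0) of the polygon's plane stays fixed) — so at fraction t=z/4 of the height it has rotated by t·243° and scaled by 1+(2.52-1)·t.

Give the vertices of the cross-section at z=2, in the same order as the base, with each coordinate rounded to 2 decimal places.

Cross-section at z=2: (2.01,-4.96) (9.34,1.60) (-0.22,7.09) (-5.35,7.04) (-5.54,-4.43) (-4.74,-9.10)

t = z/height = 2/4 = 0.5
s = 1 + (scale-1)·z/height = 1 + (2.52-1)·2/4 = 1.760000
θ = twist·z/height = 243°·2/4 = 121.5000° = 2.120575 rad
cos θ = -0.522499, sin θ = 0.852640 (intermediates below are computed at full precision and shown rounded to 5 d.p.)
v1: (-3,0.5) → rotate → (1.14118,-2.81917) → ×s → (2.00847,-4.96174) → (2.01,-4.96)
v2: (-2,-5) → rotate → (5.30820,0.90721) → ×s → (9.34243,1.59669) → (9.34,1.60)
v3: (3.5,-2) → rotate → (-0.12346,4.02924) → ×s → (-0.21730,7.09146) → (-0.22,7.09)
v4: (5,0.5) → rotate → (-3.03881,4.00195) → ×s → (-5.34831,7.04343) → (-5.35,7.04)
v5: (-0.5,4) → rotate → (-3.14931,-2.51631) → ×s → (-5.54279,-4.42871) → (-5.54,-4.43)
v6: (-3,5) → rotate → (-2.69571,-5.17041) → ×s → (-4.74444,-9.09993) → (-4.74,-9.10)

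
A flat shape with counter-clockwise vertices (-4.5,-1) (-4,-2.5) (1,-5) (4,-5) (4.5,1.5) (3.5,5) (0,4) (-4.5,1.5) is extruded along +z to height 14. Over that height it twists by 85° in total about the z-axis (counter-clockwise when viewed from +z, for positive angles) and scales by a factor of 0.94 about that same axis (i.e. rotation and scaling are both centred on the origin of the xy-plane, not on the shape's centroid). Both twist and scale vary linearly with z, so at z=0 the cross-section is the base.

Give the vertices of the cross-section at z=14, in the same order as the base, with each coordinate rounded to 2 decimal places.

t = z/height = 14/14 = 1
s = 1 + (scale-1)·z/height = 1 + (0.94-1)·14/14 = 0.940000
θ = twist·z/height = 85°·14/14 = 85.0000° = 1.483530 rad
cos θ = 0.087156, sin θ = 0.996195 (intermediates below are computed at full precision and shown rounded to 5 d.p.)
v1: (-4.5,-1) → rotate → (0.60399,-4.57003) → ×s → (0.56775,-4.29583) → (0.57,-4.30)
v2: (-4,-2.5) → rotate → (2.14186,-4.20267) → ×s → (2.01335,-3.95051) → (2.01,-3.95)
v3: (1,-5) → rotate → (5.06813,0.56042) → ×s → (4.76404,0.52679) → (4.76,0.53)
v4: (4,-5) → rotate → (5.32960,3.54900) → ×s → (5.00982,3.33606) → (5.01,3.34)
v5: (4.5,1.5) → rotate → (-1.10209,4.61361) → ×s → (-1.03597,4.33679) → (-1.04,4.34)
v6: (3.5,5) → rotate → (-4.67593,3.92246) → ×s → (-4.39537,3.68711) → (-4.40,3.69)
v7: (0,4) → rotate → (-3.98478,0.34862) → ×s → (-3.74569,0.32771) → (-3.75,0.33)
v8: (-4.5,1.5) → rotate → (-1.88649,-4.35214) → ×s → (-1.77330,-4.09101) → (-1.77,-4.09)

Cross-section at z=14: (0.57,-4.30) (2.01,-3.95) (4.76,0.53) (5.01,3.34) (-1.04,4.34) (-4.40,3.69) (-3.75,0.33) (-1.77,-4.09)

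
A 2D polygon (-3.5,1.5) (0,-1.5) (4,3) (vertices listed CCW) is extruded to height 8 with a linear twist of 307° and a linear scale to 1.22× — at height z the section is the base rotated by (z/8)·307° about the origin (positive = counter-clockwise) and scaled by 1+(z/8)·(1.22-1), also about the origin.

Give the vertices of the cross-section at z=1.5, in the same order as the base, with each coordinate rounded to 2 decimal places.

Cross-section at z=1.5: (-3.27,-2.24) (1.32,-0.84) (-0.40,5.19)

t = z/height = 1.5/8 = 0.1875
s = 1 + (scale-1)·z/height = 1 + (1.22-1)·1.5/8 = 1.041250
θ = twist·z/height = 307°·1.5/8 = 57.5625° = 1.004655 rad
cos θ = 0.536379, sin θ = 0.843977 (intermediates below are computed at full precision and shown rounded to 5 d.p.)
v1: (-3.5,1.5) → rotate → (-3.14329,-2.14935) → ×s → (-3.27295,-2.23801) → (-3.27,-2.24)
v2: (0,-1.5) → rotate → (1.26597,-0.80457) → ×s → (1.31819,-0.83776) → (1.32,-0.84)
v3: (4,3) → rotate → (-0.38641,4.98505) → ×s → (-0.40235,5.19068) → (-0.40,5.19)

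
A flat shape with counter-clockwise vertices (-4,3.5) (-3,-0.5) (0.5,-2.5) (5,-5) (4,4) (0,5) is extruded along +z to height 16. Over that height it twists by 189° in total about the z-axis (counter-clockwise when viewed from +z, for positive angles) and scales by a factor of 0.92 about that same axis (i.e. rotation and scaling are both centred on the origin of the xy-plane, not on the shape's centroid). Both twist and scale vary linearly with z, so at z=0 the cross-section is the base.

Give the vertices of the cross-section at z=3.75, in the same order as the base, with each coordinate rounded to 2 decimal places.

Cross-section at z=3.75: (-5.21,-0.28) (-1.76,-2.41) (2.06,-1.41) (6.94,-0.09) (0.07,5.55) (-3.43,3.51)

t = z/height = 3.75/16 = 0.234375
s = 1 + (scale-1)·z/height = 1 + (0.92-1)·3.75/16 = 0.981250
θ = twist·z/height = 189°·3.75/16 = 44.2969° = 0.773126 rad
cos θ = 0.715731, sin θ = 0.698376 (intermediates below are computed at full precision and shown rounded to 5 d.p.)
v1: (-4,3.5) → rotate → (-5.30724,-0.28845) → ×s → (-5.20773,-0.28304) → (-5.21,-0.28)
v2: (-3,-0.5) → rotate → (-1.79800,-2.45299) → ×s → (-1.76429,-2.40700) → (-1.76,-2.41)
v3: (0.5,-2.5) → rotate → (2.10381,-1.44014) → ×s → (2.06436,-1.41314) → (2.06,-1.41)
v4: (5,-5) → rotate → (7.07054,-0.08677) → ×s → (6.93796,-0.08515) → (6.94,-0.09)
v5: (4,4) → rotate → (0.06942,5.65643) → ×s → (0.06812,5.55037) → (0.07,5.55)
v6: (0,5) → rotate → (-3.49188,3.57865) → ×s → (-3.42641,3.51155) → (-3.43,3.51)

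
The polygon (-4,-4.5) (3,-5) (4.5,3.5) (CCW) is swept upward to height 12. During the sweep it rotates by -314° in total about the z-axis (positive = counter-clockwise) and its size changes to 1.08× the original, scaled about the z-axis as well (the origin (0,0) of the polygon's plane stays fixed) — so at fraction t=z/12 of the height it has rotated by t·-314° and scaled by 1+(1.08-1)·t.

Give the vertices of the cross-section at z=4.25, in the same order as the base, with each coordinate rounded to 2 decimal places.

Cross-section at z=4.25: (-2.83,5.51) (-5.91,-1.02) (1.68,-5.62)

t = z/height = 4.25/12 = 0.354167
s = 1 + (scale-1)·z/height = 1 + (1.08-1)·4.25/12 = 1.028333
θ = twist·z/height = -314°·4.25/12 = -111.2083° = -1.940952 rad
cos θ = -0.361760, sin θ = -0.932271 (intermediates below are computed at full precision and shown rounded to 5 d.p.)
v1: (-4,-4.5) → rotate → (-2.74818,5.35701) → ×s → (-2.82604,5.50879) → (-2.83,5.51)
v2: (3,-5) → rotate → (-5.74664,-0.98801) → ×s → (-5.90946,-1.01601) → (-5.91,-1.02)
v3: (4.5,3.5) → rotate → (1.63503,-5.46138) → ×s → (1.68135,-5.61612) → (1.68,-5.62)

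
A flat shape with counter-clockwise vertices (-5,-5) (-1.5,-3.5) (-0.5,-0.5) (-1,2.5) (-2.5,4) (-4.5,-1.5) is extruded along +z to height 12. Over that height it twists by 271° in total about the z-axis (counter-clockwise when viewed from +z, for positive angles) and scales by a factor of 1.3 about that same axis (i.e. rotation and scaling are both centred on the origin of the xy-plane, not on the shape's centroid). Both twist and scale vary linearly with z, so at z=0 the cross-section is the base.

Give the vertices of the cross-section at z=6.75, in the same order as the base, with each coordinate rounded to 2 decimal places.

Cross-section at z=6.75: (7.88,2.48) (3.45,2.82) (0.79,0.25) (-0.32,-3.13) (0.43,-5.50) (5.47,-0.88)

t = z/height = 6.75/12 = 0.5625
s = 1 + (scale-1)·z/height = 1 + (1.3-1)·6.75/12 = 1.168750
θ = twist·z/height = 271°·6.75/12 = 152.4375° = 2.660536 rad
cos θ = -0.886507, sin θ = 0.462716 (intermediates below are computed at full precision and shown rounded to 5 d.p.)
v1: (-5,-5) → rotate → (6.74611,2.11895) → ×s → (7.88452,2.47653) → (7.88,2.48)
v2: (-1.5,-3.5) → rotate → (2.94927,2.40870) → ×s → (3.44695,2.81517) → (3.45,2.82)
v3: (-0.5,-0.5) → rotate → (0.67461,0.21190) → ×s → (0.78845,0.24765) → (0.79,0.25)
v4: (-1,2.5) → rotate → (-0.27028,-2.67898) → ×s → (-0.31589,-3.13106) → (-0.32,-3.13)
v5: (-2.5,4) → rotate → (0.36540,-4.70282) → ×s → (0.42706,-5.49642) → (0.43,-5.50)
v6: (-4.5,-1.5) → rotate → (4.68335,-0.75246) → ×s → (5.47367,-0.87944) → (5.47,-0.88)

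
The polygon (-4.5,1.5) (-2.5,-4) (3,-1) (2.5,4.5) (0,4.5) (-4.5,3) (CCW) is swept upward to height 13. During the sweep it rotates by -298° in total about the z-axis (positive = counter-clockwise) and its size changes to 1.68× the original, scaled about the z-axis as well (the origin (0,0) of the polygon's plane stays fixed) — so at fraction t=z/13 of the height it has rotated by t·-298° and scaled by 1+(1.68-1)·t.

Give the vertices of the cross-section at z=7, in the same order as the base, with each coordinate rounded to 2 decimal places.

Cross-section at z=7: (6.48,0.12) (1.39,6.29) (-4.32,-0.08) (-1.16,-6.94) (2.06,-5.79) (7.16,-1.81)

t = z/height = 7/13 = 0.538462
s = 1 + (scale-1)·z/height = 1 + (1.68-1)·7/13 = 1.366154
θ = twist·z/height = -298°·7/13 = -160.4615° = -2.800582 rad
cos θ = -0.942417, sin θ = -0.334440 (intermediates below are computed at full precision and shown rounded to 5 d.p.)
v1: (-4.5,1.5) → rotate → (4.74254,0.09135) → ×s → (6.47903,0.12480) → (6.48,0.12)
v2: (-2.5,-4) → rotate → (1.01828,4.60577) → ×s → (1.39113,6.29219) → (1.39,6.29)
v3: (3,-1) → rotate → (-3.16169,-0.06090) → ×s → (-4.31936,-0.08320) → (-4.32,-0.08)
v4: (2.5,4.5) → rotate → (-0.85106,-5.07698) → ×s → (-1.16269,-6.93593) → (-1.16,-6.94)
v5: (0,4.5) → rotate → (1.50498,-4.24088) → ×s → (2.05603,-5.79369) → (2.06,-5.79)
v6: (-4.5,3) → rotate → (5.24420,-1.32227) → ×s → (7.16438,-1.80643) → (7.16,-1.81)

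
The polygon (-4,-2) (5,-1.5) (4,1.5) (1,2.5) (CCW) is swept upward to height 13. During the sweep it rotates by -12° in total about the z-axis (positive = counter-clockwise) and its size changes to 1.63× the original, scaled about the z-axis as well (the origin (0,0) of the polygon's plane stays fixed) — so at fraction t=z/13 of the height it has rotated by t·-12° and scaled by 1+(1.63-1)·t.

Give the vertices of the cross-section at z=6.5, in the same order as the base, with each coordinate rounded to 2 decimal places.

t = z/height = 6.5/13 = 0.5
s = 1 + (scale-1)·z/height = 1 + (1.63-1)·6.5/13 = 1.315000
θ = twist·z/height = -12°·6.5/13 = -6.0000° = -0.104720 rad
cos θ = 0.994522, sin θ = -0.104528 (intermediates below are computed at full precision and shown rounded to 5 d.p.)
v1: (-4,-2) → rotate → (-4.18714,-1.57093) → ×s → (-5.50610,-2.06577) → (-5.51,-2.07)
v2: (5,-1.5) → rotate → (4.81582,-2.01443) → ×s → (6.33280,-2.64897) → (6.33,-2.65)
v3: (4,1.5) → rotate → (4.13488,1.07367) → ×s → (5.43737,1.41187) → (5.44,1.41)
v4: (1,2.5) → rotate → (1.25584,2.38178) → ×s → (1.65143,3.13204) → (1.65,3.13)

Cross-section at z=6.5: (-5.51,-2.07) (6.33,-2.65) (5.44,1.41) (1.65,3.13)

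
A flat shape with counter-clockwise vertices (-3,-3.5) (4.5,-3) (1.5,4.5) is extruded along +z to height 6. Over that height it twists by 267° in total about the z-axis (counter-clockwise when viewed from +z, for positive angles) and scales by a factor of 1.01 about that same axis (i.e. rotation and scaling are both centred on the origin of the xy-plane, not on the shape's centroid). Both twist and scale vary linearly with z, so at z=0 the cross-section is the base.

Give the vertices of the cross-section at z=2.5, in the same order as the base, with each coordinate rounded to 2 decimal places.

t = z/height = 2.5/6 = 0.416667
s = 1 + (scale-1)·z/height = 1 + (1.01-1)·2.5/6 = 1.004167
θ = twist·z/height = 267°·2.5/6 = 111.2500° = 1.941679 rad
cos θ = -0.362438, sin θ = 0.932008 (intermediates below are computed at full precision and shown rounded to 5 d.p.)
v1: (-3,-3.5) → rotate → (4.34934,-1.52749) → ×s → (4.36746,-1.53386) → (4.37,-1.53)
v2: (4.5,-3) → rotate → (1.16505,5.28135) → ×s → (1.16991,5.30336) → (1.17,5.30)
v3: (1.5,4.5) → rotate → (-4.73769,-0.23296) → ×s → (-4.75743,-0.23393) → (-4.76,-0.23)

Cross-section at z=2.5: (4.37,-1.53) (1.17,5.30) (-4.76,-0.23)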